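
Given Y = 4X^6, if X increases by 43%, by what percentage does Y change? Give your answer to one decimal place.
755.1%

For Y = 4X^6:
If X → X(1 + 0.43)
Then Y → Y · (1 + 0.43)^6
     ≈ Y · 8.5510

Percentage change = ((1 + 0.43)^6 − 1) × 100% ≈ 755.1%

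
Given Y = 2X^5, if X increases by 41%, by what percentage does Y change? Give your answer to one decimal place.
457.3%

For Y = 2X^5:
If X → X(1 + 0.41)
Then Y → Y · (1 + 0.41)^5
     ≈ Y · 5.5731

Percentage change = ((1 + 0.41)^5 − 1) × 100% ≈ 457.3%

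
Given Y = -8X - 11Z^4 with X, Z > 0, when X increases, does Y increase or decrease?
Y decreases

Taking the partial derivative:
∂Y/∂X = -8

∂Y/∂X = -8 < 0 (assuming positive values)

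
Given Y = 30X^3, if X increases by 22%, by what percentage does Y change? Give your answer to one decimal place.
81.6%

For Y = 30X^3:
If X → X(1 + 0.22)
Then Y → Y · (1 + 0.22)^3
     ≈ Y · 1.8158

Percentage change = ((1 + 0.22)^3 − 1) × 100% ≈ 81.6%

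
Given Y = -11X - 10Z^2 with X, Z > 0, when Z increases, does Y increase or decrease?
Y decreases

Taking the partial derivative:
∂Y/∂Z = -20Z

∂Y/∂Z = -20Z < 0 (assuming positive values)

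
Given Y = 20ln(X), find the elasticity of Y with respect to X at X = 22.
Elasticity = 1/ln(22) ≈ 0.3235

Elasticity = (dY/dX) · (X/Y)

dY/dX = 20/X
At X = 22: dY/dX = 10/11, Y = 20·ln(22)

Elasticity = (10/11) · (22 / (20·ln(22))) = 1/ln(22) ≈ 0.3235

Interpretation: for a small percentage change in X, the percentage change in Y is approximately 0.32 times as large.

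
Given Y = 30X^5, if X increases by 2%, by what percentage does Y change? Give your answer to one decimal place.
10.4%

For Y = 30X^5:
If X → X(1 + 0.02)
Then Y → Y · (1 + 0.02)^5
     ≈ Y · 1.1041

Percentage change = ((1 + 0.02)^5 − 1) × 100% ≈ 10.4%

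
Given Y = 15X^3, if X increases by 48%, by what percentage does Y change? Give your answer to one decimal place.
224.2%

For Y = 15X^3:
If X → X(1 + 0.48)
Then Y → Y · (1 + 0.48)^3
     ≈ Y · 3.2418

Percentage change = ((1 + 0.48)^3 − 1) × 100% ≈ 224.2%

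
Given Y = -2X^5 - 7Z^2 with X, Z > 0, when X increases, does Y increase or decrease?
Y decreases

Taking the partial derivative:
∂Y/∂X = -10X^4

∂Y/∂X = -10X^4 < 0 (assuming positive values)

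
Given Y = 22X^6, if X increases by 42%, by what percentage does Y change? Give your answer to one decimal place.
719.8%

For Y = 22X^6:
If X → X(1 + 0.42)
Then Y → Y · (1 + 0.42)^6
     ≈ Y · 8.1984

Percentage change = ((1 + 0.42)^6 − 1) × 100% ≈ 719.8%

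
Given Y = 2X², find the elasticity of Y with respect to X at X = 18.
Elasticity = 2

Elasticity = (dY/dX) · (X/Y)

dY/dX = 4·X
At X = 18: dY/dX = 72, Y = 648

Elasticity = 72 · (18 / 648) = 2

Interpretation: for a small percentage change in X, the percentage change in Y is approximately 2.00 times as large.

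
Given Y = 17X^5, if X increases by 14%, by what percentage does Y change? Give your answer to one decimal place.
92.5%

For Y = 17X^5:
If X → X(1 + 0.14)
Then Y → Y · (1 + 0.14)^5
     ≈ Y · 1.9254

Percentage change = ((1 + 0.14)^5 − 1) × 100% ≈ 92.5%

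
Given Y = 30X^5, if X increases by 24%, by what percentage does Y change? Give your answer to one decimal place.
193.2%

For Y = 30X^5:
If X → X(1 + 0.24)
Then Y → Y · (1 + 0.24)^5
     ≈ Y · 2.9316

Percentage change = ((1 + 0.24)^5 − 1) × 100% ≈ 193.2%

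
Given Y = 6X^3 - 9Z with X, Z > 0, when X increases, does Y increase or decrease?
Y increases

Taking the partial derivative:
∂Y/∂X = 18X^2

∂Y/∂X = 18X^2 > 0 (assuming positive values)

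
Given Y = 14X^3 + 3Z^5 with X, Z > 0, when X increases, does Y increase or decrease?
Y increases

Taking the partial derivative:
∂Y/∂X = 42X^2

∂Y/∂X = 42X^2 > 0 (assuming positive values)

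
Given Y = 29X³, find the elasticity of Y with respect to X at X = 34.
Elasticity = 3

Elasticity = (dY/dX) · (X/Y)

dY/dX = 87·X²
At X = 34: dY/dX = 100572, Y = 1139816

Elasticity = 100572 · (34 / 1139816) = 3

Interpretation: for a small percentage change in X, the percentage change in Y is approximately 3.00 times as large.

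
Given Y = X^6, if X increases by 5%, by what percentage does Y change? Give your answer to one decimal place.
34.0%

For Y = X^6:
If X → X(1 + 0.05)
Then Y → Y · (1 + 0.05)^6
     ≈ Y · 1.3401

Percentage change = ((1 + 0.05)^6 − 1) × 100% ≈ 34.0%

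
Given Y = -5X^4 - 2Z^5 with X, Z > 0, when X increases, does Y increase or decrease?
Y decreases

Taking the partial derivative:
∂Y/∂X = -20X^3

∂Y/∂X = -20X^3 < 0 (assuming positive values)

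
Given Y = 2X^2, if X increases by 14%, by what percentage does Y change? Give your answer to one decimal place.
30.0%

For Y = 2X^2:
If X → X(1 + 0.14)
Then Y → Y · (1 + 0.14)^2
     = Y · 1.2996

Percentage change = ((1 + 0.14)^2 − 1) × 100% ≈ 30.0%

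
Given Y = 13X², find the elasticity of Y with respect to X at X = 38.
Elasticity = 2

Elasticity = (dY/dX) · (X/Y)

dY/dX = 26·X
At X = 38: dY/dX = 988, Y = 18772

Elasticity = 988 · (38 / 18772) = 2

Interpretation: for a small percentage change in X, the percentage change in Y is approximately 2.00 times as large.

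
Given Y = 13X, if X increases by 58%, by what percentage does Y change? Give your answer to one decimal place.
58.0%

For Y = 13X:
If X → X(1 + 0.58)
Then Y → Y · (1 + 0.58)^1
     = Y · 1.5800

Percentage change = ((1 + 0.58)^1 − 1) × 100% = 58.0%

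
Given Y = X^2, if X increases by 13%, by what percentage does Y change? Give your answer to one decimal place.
27.7%

For Y = X^2:
If X → X(1 + 0.13)
Then Y → Y · (1 + 0.13)^2
     = Y · 1.2769

Percentage change = ((1 + 0.13)^2 − 1) × 100% ≈ 27.7%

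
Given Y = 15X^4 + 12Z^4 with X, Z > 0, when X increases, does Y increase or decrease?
Y increases

Taking the partial derivative:
∂Y/∂X = 60X^3

∂Y/∂X = 60X^3 > 0 (assuming positive values)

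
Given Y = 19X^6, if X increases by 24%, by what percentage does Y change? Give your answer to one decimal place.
263.5%

For Y = 19X^6:
If X → X(1 + 0.24)
Then Y → Y · (1 + 0.24)^6
     ≈ Y · 3.6352

Percentage change = ((1 + 0.24)^6 − 1) × 100% ≈ 263.5%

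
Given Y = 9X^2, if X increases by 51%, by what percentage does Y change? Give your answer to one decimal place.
128.0%

For Y = 9X^2:
If X → X(1 + 0.51)
Then Y → Y · (1 + 0.51)^2
     = Y · 2.2801

Percentage change = ((1 + 0.51)^2 − 1) × 100% ≈ 128.0%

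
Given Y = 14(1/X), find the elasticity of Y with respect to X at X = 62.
Elasticity = -1

Elasticity = (dY/dX) · (X/Y)

dY/dX = -14/X²
At X = 62: dY/dX = -7/1922, Y = 7/31

Elasticity = (-7/1922) · (62 / (7/31)) = -1

Interpretation: for a small percentage change in X, the percentage change in Y is approximately -1.00 times as large.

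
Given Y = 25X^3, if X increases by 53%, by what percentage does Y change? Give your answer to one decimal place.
258.2%

For Y = 25X^3:
If X → X(1 + 0.53)
Then Y → Y · (1 + 0.53)^3
     ≈ Y · 3.5816

Percentage change = ((1 + 0.53)^3 − 1) × 100% ≈ 258.2%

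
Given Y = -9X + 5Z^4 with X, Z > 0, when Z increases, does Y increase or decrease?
Y increases

Taking the partial derivative:
∂Y/∂Z = 20Z^3

∂Y/∂Z = 20Z^3 > 0 (assuming positive values)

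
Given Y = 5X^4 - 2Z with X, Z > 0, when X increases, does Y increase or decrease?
Y increases

Taking the partial derivative:
∂Y/∂X = 20X^3

∂Y/∂X = 20X^3 > 0 (assuming positive values)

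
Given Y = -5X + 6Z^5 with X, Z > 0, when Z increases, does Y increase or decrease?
Y increases

Taking the partial derivative:
∂Y/∂Z = 30Z^4

∂Y/∂Z = 30Z^4 > 0 (assuming positive values)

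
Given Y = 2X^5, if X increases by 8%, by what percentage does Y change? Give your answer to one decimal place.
46.9%

For Y = 2X^5:
If X → X(1 + 0.08)
Then Y → Y · (1 + 0.08)^5
     ≈ Y · 1.4693

Percentage change = ((1 + 0.08)^5 − 1) × 100% ≈ 46.9%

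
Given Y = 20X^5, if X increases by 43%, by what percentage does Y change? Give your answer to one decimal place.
498.0%

For Y = 20X^5:
If X → X(1 + 0.43)
Then Y → Y · (1 + 0.43)^5
     ≈ Y · 5.9797

Percentage change = ((1 + 0.43)^5 − 1) × 100% ≈ 498.0%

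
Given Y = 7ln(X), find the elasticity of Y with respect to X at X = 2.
Elasticity = 1/ln(2) ≈ 1.4427

Elasticity = (dY/dX) · (X/Y)

dY/dX = 7/X
At X = 2: dY/dX = 7/2, Y = 7·ln(2)

Elasticity = (7/2) · (2 / (7·ln(2))) = 1/ln(2) ≈ 1.4427

Interpretation: for a small percentage change in X, the percentage change in Y is approximately 1.44 times as large.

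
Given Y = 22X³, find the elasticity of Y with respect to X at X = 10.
Elasticity = 3

Elasticity = (dY/dX) · (X/Y)

dY/dX = 66·X²
At X = 10: dY/dX = 6600, Y = 22000

Elasticity = 6600 · (10 / 22000) = 3

Interpretation: for a small percentage change in X, the percentage change in Y is approximately 3.00 times as large.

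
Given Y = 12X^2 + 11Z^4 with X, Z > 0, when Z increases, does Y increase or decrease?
Y increases

Taking the partial derivative:
∂Y/∂Z = 44Z^3

∂Y/∂Z = 44Z^3 > 0 (assuming positive values)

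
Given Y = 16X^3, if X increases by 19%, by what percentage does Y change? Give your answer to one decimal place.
68.5%

For Y = 16X^3:
If X → X(1 + 0.19)
Then Y → Y · (1 + 0.19)^3
     ≈ Y · 1.6852

Percentage change = ((1 + 0.19)^3 − 1) × 100% ≈ 68.5%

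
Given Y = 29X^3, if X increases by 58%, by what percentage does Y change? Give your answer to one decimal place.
294.4%

For Y = 29X^3:
If X → X(1 + 0.58)
Then Y → Y · (1 + 0.58)^3
     ≈ Y · 3.9443

Percentage change = ((1 + 0.58)^3 − 1) × 100% ≈ 294.4%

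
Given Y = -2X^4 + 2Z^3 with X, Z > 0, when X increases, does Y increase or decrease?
Y decreases

Taking the partial derivative:
∂Y/∂X = -8X^3

∂Y/∂X = -8X^3 < 0 (assuming positive values)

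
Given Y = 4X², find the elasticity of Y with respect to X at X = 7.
Elasticity = 2

Elasticity = (dY/dX) · (X/Y)

dY/dX = 8·X
At X = 7: dY/dX = 56, Y = 196

Elasticity = 56 · (7 / 196) = 2

Interpretation: for a small percentage change in X, the percentage change in Y is approximately 2.00 times as large.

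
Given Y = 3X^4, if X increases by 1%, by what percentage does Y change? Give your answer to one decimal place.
4.1%

For Y = 3X^4:
If X → X(1 + 0.01)
Then Y → Y · (1 + 0.01)^4
     ≈ Y · 1.0406

Percentage change = ((1 + 0.01)^4 − 1) × 100% ≈ 4.1%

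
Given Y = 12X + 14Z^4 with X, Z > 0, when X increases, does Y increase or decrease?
Y increases

Taking the partial derivative:
∂Y/∂X = 12

∂Y/∂X = 12 > 0 (assuming positive values)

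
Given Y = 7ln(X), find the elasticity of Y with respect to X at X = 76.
Elasticity = 1/ln(76) ≈ 0.2309

Elasticity = (dY/dX) · (X/Y)

dY/dX = 7/X
At X = 76: dY/dX = 7/76, Y = 7·ln(76)

Elasticity = (7/76) · (76 / (7·ln(76))) = 1/ln(76) ≈ 0.2309

Interpretation: for a small percentage change in X, the percentage change in Y is approximately 0.23 times as large.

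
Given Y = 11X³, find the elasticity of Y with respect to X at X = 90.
Elasticity = 3

Elasticity = (dY/dX) · (X/Y)

dY/dX = 33·X²
At X = 90: dY/dX = 267300, Y = 8019000

Elasticity = 267300 · (90 / 8019000) = 3

Interpretation: for a small percentage change in X, the percentage change in Y is approximately 3.00 times as large.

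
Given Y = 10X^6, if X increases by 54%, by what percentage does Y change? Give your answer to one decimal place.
1233.9%

For Y = 10X^6:
If X → X(1 + 0.54)
Then Y → Y · (1 + 0.54)^6
     ≈ Y · 13.3390

Percentage change = ((1 + 0.54)^6 − 1) × 100% ≈ 1233.9%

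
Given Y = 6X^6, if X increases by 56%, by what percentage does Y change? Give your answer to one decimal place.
1341.3%

For Y = 6X^6:
If X → X(1 + 0.56)
Then Y → Y · (1 + 0.56)^6
     ≈ Y · 14.4128

Percentage change = ((1 + 0.56)^6 − 1) × 100% ≈ 1341.3%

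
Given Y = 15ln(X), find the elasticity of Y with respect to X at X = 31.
Elasticity = 1/ln(31) ≈ 0.2912

Elasticity = (dY/dX) · (X/Y)

dY/dX = 15/X
At X = 31: dY/dX = 15/31, Y = 15·ln(31)

Elasticity = (15/31) · (31 / (15·ln(31))) = 1/ln(31) ≈ 0.2912

Interpretation: for a small percentage change in X, the percentage change in Y is approximately 0.29 times as large.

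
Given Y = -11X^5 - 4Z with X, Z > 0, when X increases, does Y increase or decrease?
Y decreases

Taking the partial derivative:
∂Y/∂X = -55X^4

∂Y/∂X = -55X^4 < 0 (assuming positive values)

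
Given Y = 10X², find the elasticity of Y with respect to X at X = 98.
Elasticity = 2

Elasticity = (dY/dX) · (X/Y)

dY/dX = 20·X
At X = 98: dY/dX = 1960, Y = 96040

Elasticity = 1960 · (98 / 96040) = 2

Interpretation: for a small percentage change in X, the percentage change in Y is approximately 2.00 times as large.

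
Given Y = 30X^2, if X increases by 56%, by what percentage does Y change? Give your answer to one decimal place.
143.4%

For Y = 30X^2:
If X → X(1 + 0.56)
Then Y → Y · (1 + 0.56)^2
     = Y · 2.4336

Percentage change = ((1 + 0.56)^2 − 1) × 100% ≈ 143.4%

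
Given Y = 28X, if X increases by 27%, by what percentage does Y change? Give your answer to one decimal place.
27.0%

For Y = 28X:
If X → X(1 + 0.27)
Then Y → Y · (1 + 0.27)^1
     = Y · 1.2700

Percentage change = ((1 + 0.27)^1 − 1) × 100% = 27.0%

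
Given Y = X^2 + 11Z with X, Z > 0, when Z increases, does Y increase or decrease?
Y increases

Taking the partial derivative:
∂Y/∂Z = 11

∂Y/∂Z = 11 > 0 (assuming positive values)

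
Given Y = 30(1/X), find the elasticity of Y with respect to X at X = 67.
Elasticity = -1

Elasticity = (dY/dX) · (X/Y)

dY/dX = -30/X²
At X = 67: dY/dX = -30/4489, Y = 30/67

Elasticity = (-30/4489) · (67 / (30/67)) = -1

Interpretation: for a small percentage change in X, the percentage change in Y is approximately -1.00 times as large.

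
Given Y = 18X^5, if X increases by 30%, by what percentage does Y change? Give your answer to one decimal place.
271.3%

For Y = 18X^5:
If X → X(1 + 0.3)
Then Y → Y · (1 + 0.3)^5
     ≈ Y · 3.7129

Percentage change = ((1 + 0.3)^5 − 1) × 100% ≈ 271.3%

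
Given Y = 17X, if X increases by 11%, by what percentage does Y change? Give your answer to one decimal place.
11.0%

For Y = 17X:
If X → X(1 + 0.11)
Then Y → Y · (1 + 0.11)^1
     = Y · 1.1100

Percentage change = ((1 + 0.11)^1 − 1) × 100% = 11.0%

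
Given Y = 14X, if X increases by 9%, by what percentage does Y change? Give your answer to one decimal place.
9.0%

For Y = 14X:
If X → X(1 + 0.09)
Then Y → Y · (1 + 0.09)^1
     = Y · 1.0900

Percentage change = ((1 + 0.09)^1 − 1) × 100% = 9.0%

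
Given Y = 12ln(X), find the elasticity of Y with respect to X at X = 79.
Elasticity = 1/ln(79) ≈ 0.2289

Elasticity = (dY/dX) · (X/Y)

dY/dX = 12/X
At X = 79: dY/dX = 12/79, Y = 12·ln(79)

Elasticity = (12/79) · (79 / (12·ln(79))) = 1/ln(79) ≈ 0.2289

Interpretation: for a small percentage change in X, the percentage change in Y is approximately 0.23 times as large.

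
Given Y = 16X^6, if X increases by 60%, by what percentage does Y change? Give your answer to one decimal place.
1577.7%

For Y = 16X^6:
If X → X(1 + 0.6)
Then Y → Y · (1 + 0.6)^6
     ≈ Y · 16.7772

Percentage change = ((1 + 0.6)^6 − 1) × 100% ≈ 1577.7%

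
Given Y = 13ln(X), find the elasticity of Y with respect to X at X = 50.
Elasticity = 1/ln(50) ≈ 0.2556

Elasticity = (dY/dX) · (X/Y)

dY/dX = 13/X
At X = 50: dY/dX = 13/50, Y = 13·ln(50)

Elasticity = (13/50) · (50 / (13·ln(50))) = 1/ln(50) ≈ 0.2556

Interpretation: for a small percentage change in X, the percentage change in Y is approximately 0.26 times as large.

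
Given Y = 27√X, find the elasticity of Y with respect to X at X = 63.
Elasticity = 1/2

Elasticity = (dY/dX) · (X/Y)

dY/dX = 27/(2·√X)
At X = 63: dY/dX = 9·√7/14, Y = 81·√7

Elasticity = (9·√7/14) · (63 / (81·√7)) = 1/2

Interpretation: for a small percentage change in X, the percentage change in Y is approximately 0.50 times as large.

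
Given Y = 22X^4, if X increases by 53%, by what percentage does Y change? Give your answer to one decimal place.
448.0%

For Y = 22X^4:
If X → X(1 + 0.53)
Then Y → Y · (1 + 0.53)^4
     ≈ Y · 5.4798

Percentage change = ((1 + 0.53)^4 − 1) × 100% ≈ 448.0%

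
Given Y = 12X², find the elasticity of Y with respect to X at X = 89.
Elasticity = 2

Elasticity = (dY/dX) · (X/Y)

dY/dX = 24·X
At X = 89: dY/dX = 2136, Y = 95052

Elasticity = 2136 · (89 / 95052) = 2

Interpretation: for a small percentage change in X, the percentage change in Y is approximately 2.00 times as large.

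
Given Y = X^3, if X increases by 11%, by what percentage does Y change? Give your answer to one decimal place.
36.8%

For Y = X^3:
If X → X(1 + 0.11)
Then Y → Y · (1 + 0.11)^3
     ≈ Y · 1.3676

Percentage change = ((1 + 0.11)^3 − 1) × 100% ≈ 36.8%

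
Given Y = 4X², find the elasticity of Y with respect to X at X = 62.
Elasticity = 2

Elasticity = (dY/dX) · (X/Y)

dY/dX = 8·X
At X = 62: dY/dX = 496, Y = 15376

Elasticity = 496 · (62 / 15376) = 2

Interpretation: for a small percentage change in X, the percentage change in Y is approximately 2.00 times as large.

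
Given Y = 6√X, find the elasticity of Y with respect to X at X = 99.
Elasticity = 1/2

Elasticity = (dY/dX) · (X/Y)

dY/dX = 3/√X
At X = 99: dY/dX = √11/11, Y = 18·√11

Elasticity = (√11/11) · (99 / (18·√11)) = 1/2

Interpretation: for a small percentage change in X, the percentage change in Y is approximately 0.50 times as large.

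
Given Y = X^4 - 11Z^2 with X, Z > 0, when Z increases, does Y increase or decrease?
Y decreases

Taking the partial derivative:
∂Y/∂Z = -22Z

∂Y/∂Z = -22Z < 0 (assuming positive values)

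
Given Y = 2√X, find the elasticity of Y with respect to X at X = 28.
Elasticity = 1/2

Elasticity = (dY/dX) · (X/Y)

dY/dX = 1/√X
At X = 28: dY/dX = √7/14, Y = 4·√7

Elasticity = (√7/14) · (28 / (4·√7)) = 1/2

Interpretation: for a small percentage change in X, the percentage change in Y is approximately 0.50 times as large.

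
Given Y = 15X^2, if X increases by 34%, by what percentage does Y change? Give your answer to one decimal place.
79.6%

For Y = 15X^2:
If X → X(1 + 0.34)
Then Y → Y · (1 + 0.34)^2
     = Y · 1.7956

Percentage change = ((1 + 0.34)^2 − 1) × 100% ≈ 79.6%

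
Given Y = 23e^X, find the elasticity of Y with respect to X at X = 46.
Elasticity = 46

Elasticity = (dY/dX) · (X/Y)

dY/dX = 23·e^X
At X = 46: dY/dX = 23·e^46, Y = 23·e^46

Elasticity = (23·e^46) · (46 / (23·e^46)) = 46

Interpretation: for a small percentage change in X, the percentage change in Y is approximately 46.00 times as large.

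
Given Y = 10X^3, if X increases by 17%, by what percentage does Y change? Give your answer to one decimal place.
60.2%

For Y = 10X^3:
If X → X(1 + 0.17)
Then Y → Y · (1 + 0.17)^3
     ≈ Y · 1.6016

Percentage change = ((1 + 0.17)^3 − 1) × 100% ≈ 60.2%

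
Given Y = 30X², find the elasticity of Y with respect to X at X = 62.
Elasticity = 2

Elasticity = (dY/dX) · (X/Y)

dY/dX = 60·X
At X = 62: dY/dX = 3720, Y = 115320

Elasticity = 3720 · (62 / 115320) = 2

Interpretation: for a small percentage change in X, the percentage change in Y is approximately 2.00 times as large.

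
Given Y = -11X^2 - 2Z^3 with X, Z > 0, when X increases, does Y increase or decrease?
Y decreases

Taking the partial derivative:
∂Y/∂X = -22X

∂Y/∂X = -22X < 0 (assuming positive values)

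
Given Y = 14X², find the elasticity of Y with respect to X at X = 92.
Elasticity = 2

Elasticity = (dY/dX) · (X/Y)

dY/dX = 28·X
At X = 92: dY/dX = 2576, Y = 118496

Elasticity = 2576 · (92 / 118496) = 2

Interpretation: for a small percentage change in X, the percentage change in Y is approximately 2.00 times as large.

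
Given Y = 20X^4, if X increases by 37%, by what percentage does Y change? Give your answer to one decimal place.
252.3%

For Y = 20X^4:
If X → X(1 + 0.37)
Then Y → Y · (1 + 0.37)^4
     ≈ Y · 3.5228

Percentage change = ((1 + 0.37)^4 − 1) × 100% ≈ 252.3%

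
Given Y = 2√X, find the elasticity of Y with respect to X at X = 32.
Elasticity = 1/2

Elasticity = (dY/dX) · (X/Y)

dY/dX = 1/√X
At X = 32: dY/dX = √2/8, Y = 8·√2

Elasticity = (√2/8) · (32 / (8·√2)) = 1/2

Interpretation: for a small percentage change in X, the percentage change in Y is approximately 0.50 times as large.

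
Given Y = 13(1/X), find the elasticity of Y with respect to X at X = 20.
Elasticity = -1

Elasticity = (dY/dX) · (X/Y)

dY/dX = -13/X²
At X = 20: dY/dX = -13/400, Y = 13/20

Elasticity = (-13/400) · (20 / (13/20)) = -1

Interpretation: for a small percentage change in X, the percentage change in Y is approximately -1.00 times as large.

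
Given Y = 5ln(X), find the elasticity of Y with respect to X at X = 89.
Elasticity = 1/ln(89) ≈ 0.2228

Elasticity = (dY/dX) · (X/Y)

dY/dX = 5/X
At X = 89: dY/dX = 5/89, Y = 5·ln(89)

Elasticity = (5/89) · (89 / (5·ln(89))) = 1/ln(89) ≈ 0.2228

Interpretation: for a small percentage change in X, the percentage change in Y is approximately 0.22 times as large.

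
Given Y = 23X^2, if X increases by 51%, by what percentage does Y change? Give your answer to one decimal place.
128.0%

For Y = 23X^2:
If X → X(1 + 0.51)
Then Y → Y · (1 + 0.51)^2
     = Y · 2.2801

Percentage change = ((1 + 0.51)^2 − 1) × 100% ≈ 128.0%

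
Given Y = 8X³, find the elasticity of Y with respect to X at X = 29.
Elasticity = 3

Elasticity = (dY/dX) · (X/Y)

dY/dX = 24·X²
At X = 29: dY/dX = 20184, Y = 195112

Elasticity = 20184 · (29 / 195112) = 3

Interpretation: for a small percentage change in X, the percentage change in Y is approximately 3.00 times as large.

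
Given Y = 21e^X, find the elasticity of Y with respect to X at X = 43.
Elasticity = 43

Elasticity = (dY/dX) · (X/Y)

dY/dX = 21·e^X
At X = 43: dY/dX = 21·e^43, Y = 21·e^43

Elasticity = (21·e^43) · (43 / (21·e^43)) = 43

Interpretation: for a small percentage change in X, the percentage change in Y is approximately 43.00 times as large.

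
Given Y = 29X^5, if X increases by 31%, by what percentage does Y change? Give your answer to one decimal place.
285.8%

For Y = 29X^5:
If X → X(1 + 0.31)
Then Y → Y · (1 + 0.31)^5
     ≈ Y · 3.8579

Percentage change = ((1 + 0.31)^5 − 1) × 100% ≈ 285.8%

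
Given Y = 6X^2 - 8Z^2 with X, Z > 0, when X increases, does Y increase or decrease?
Y increases

Taking the partial derivative:
∂Y/∂X = 12X

∂Y/∂X = 12X > 0 (assuming positive values)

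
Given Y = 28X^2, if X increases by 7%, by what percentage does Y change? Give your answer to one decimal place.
14.5%

For Y = 28X^2:
If X → X(1 + 0.07)
Then Y → Y · (1 + 0.07)^2
     = Y · 1.1449

Percentage change = ((1 + 0.07)^2 − 1) × 100% ≈ 14.5%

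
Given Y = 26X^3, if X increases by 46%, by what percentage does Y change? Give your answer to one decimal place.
211.2%

For Y = 26X^3:
If X → X(1 + 0.46)
Then Y → Y · (1 + 0.46)^3
     ≈ Y · 3.1121

Percentage change = ((1 + 0.46)^3 − 1) × 100% ≈ 211.2%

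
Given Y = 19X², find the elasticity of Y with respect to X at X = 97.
Elasticity = 2

Elasticity = (dY/dX) · (X/Y)

dY/dX = 38·X
At X = 97: dY/dX = 3686, Y = 178771

Elasticity = 3686 · (97 / 178771) = 2

Interpretation: for a small percentage change in X, the percentage change in Y is approximately 2.00 times as large.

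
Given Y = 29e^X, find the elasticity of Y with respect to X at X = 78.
Elasticity = 78

Elasticity = (dY/dX) · (X/Y)

dY/dX = 29·e^X
At X = 78: dY/dX = 29·e^78, Y = 29·e^78

Elasticity = (29·e^78) · (78 / (29·e^78)) = 78

Interpretation: for a small percentage change in X, the percentage change in Y is approximately 78.00 times as large.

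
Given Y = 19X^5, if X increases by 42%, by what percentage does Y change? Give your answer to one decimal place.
477.4%

For Y = 19X^5:
If X → X(1 + 0.42)
Then Y → Y · (1 + 0.42)^5
     ≈ Y · 5.7735

Percentage change = ((1 + 0.42)^5 − 1) × 100% ≈ 477.4%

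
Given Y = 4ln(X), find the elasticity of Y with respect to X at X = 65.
Elasticity = 1/ln(65) ≈ 0.2396

Elasticity = (dY/dX) · (X/Y)

dY/dX = 4/X
At X = 65: dY/dX = 4/65, Y = 4·ln(65)

Elasticity = (4/65) · (65 / (4·ln(65))) = 1/ln(65) ≈ 0.2396

Interpretation: for a small percentage change in X, the percentage change in Y is approximately 0.24 times as large.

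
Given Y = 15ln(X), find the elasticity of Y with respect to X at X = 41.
Elasticity = 1/ln(41) ≈ 0.2693

Elasticity = (dY/dX) · (X/Y)

dY/dX = 15/X
At X = 41: dY/dX = 15/41, Y = 15·ln(41)

Elasticity = (15/41) · (41 / (15·ln(41))) = 1/ln(41) ≈ 0.2693

Interpretation: for a small percentage change in X, the percentage change in Y is approximately 0.27 times as large.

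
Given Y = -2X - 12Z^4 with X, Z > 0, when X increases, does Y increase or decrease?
Y decreases

Taking the partial derivative:
∂Y/∂X = -2

∂Y/∂X = -2 < 0 (assuming positive values)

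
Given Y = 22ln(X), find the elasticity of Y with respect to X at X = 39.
Elasticity = 1/ln(39) ≈ 0.2730

Elasticity = (dY/dX) · (X/Y)

dY/dX = 22/X
At X = 39: dY/dX = 22/39, Y = 22·ln(39)

Elasticity = (22/39) · (39 / (22·ln(39))) = 1/ln(39) ≈ 0.2730

Interpretation: for a small percentage change in X, the percentage change in Y is approximately 0.27 times as large.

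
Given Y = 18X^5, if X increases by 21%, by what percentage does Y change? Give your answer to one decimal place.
159.4%

For Y = 18X^5:
If X → X(1 + 0.21)
Then Y → Y · (1 + 0.21)^5
     ≈ Y · 2.5937

Percentage change = ((1 + 0.21)^5 − 1) × 100% ≈ 159.4%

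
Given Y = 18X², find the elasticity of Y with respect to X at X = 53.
Elasticity = 2

Elasticity = (dY/dX) · (X/Y)

dY/dX = 36·X
At X = 53: dY/dX = 1908, Y = 50562

Elasticity = 1908 · (53 / 50562) = 2

Interpretation: for a small percentage change in X, the percentage change in Y is approximately 2.00 times as large.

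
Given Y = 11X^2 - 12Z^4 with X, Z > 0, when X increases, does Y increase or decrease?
Y increases

Taking the partial derivative:
∂Y/∂X = 22X

∂Y/∂X = 22X > 0 (assuming positive values)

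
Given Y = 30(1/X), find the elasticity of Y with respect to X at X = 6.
Elasticity = -1

Elasticity = (dY/dX) · (X/Y)

dY/dX = -30/X²
At X = 6: dY/dX = -5/6, Y = 5

Elasticity = (-5/6) · (6 / 5) = -1

Interpretation: for a small percentage change in X, the percentage change in Y is approximately -1.00 times as large.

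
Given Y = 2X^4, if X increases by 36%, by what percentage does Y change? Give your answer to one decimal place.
242.1%

For Y = 2X^4:
If X → X(1 + 0.36)
Then Y → Y · (1 + 0.36)^4
     ≈ Y · 3.4210

Percentage change = ((1 + 0.36)^4 − 1) × 100% ≈ 242.1%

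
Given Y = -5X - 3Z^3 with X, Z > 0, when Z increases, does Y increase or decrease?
Y decreases

Taking the partial derivative:
∂Y/∂Z = -9Z^2

∂Y/∂Z = -9Z^2 < 0 (assuming positive values)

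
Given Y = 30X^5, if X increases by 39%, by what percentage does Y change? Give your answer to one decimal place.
418.9%

For Y = 30X^5:
If X → X(1 + 0.39)
Then Y → Y · (1 + 0.39)^5
     ≈ Y · 5.1889

Percentage change = ((1 + 0.39)^5 − 1) × 100% ≈ 418.9%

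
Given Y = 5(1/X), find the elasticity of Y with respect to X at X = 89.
Elasticity = -1

Elasticity = (dY/dX) · (X/Y)

dY/dX = -5/X²
At X = 89: dY/dX = -5/7921, Y = 5/89

Elasticity = (-5/7921) · (89 / (5/89)) = -1

Interpretation: for a small percentage change in X, the percentage change in Y is approximately -1.00 times as large.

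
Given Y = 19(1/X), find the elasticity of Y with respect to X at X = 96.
Elasticity = -1

Elasticity = (dY/dX) · (X/Y)

dY/dX = -19/X²
At X = 96: dY/dX = -19/9216, Y = 19/96

Elasticity = (-19/9216) · (96 / (19/96)) = -1

Interpretation: for a small percentage change in X, the percentage change in Y is approximately -1.00 times as large.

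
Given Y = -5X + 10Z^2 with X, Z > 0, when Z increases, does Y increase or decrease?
Y increases

Taking the partial derivative:
∂Y/∂Z = 20Z

∂Y/∂Z = 20Z > 0 (assuming positive values)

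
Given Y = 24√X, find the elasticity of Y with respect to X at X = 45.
Elasticity = 1/2

Elasticity = (dY/dX) · (X/Y)

dY/dX = 12/√X
At X = 45: dY/dX = 4·√5/5, Y = 72·√5

Elasticity = (4·√5/5) · (45 / (72·√5)) = 1/2

Interpretation: for a small percentage change in X, the percentage change in Y is approximately 0.50 times as large.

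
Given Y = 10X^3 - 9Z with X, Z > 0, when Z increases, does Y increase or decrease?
Y decreases

Taking the partial derivative:
∂Y/∂Z = -9

∂Y/∂Z = -9 < 0 (assuming positive values)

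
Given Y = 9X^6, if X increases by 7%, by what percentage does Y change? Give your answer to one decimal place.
50.1%

For Y = 9X^6:
If X → X(1 + 0.07)
Then Y → Y · (1 + 0.07)^6
     ≈ Y · 1.5007

Percentage change = ((1 + 0.07)^6 − 1) × 100% ≈ 50.1%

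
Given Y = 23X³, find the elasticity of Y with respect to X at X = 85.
Elasticity = 3

Elasticity = (dY/dX) · (X/Y)

dY/dX = 69·X²
At X = 85: dY/dX = 498525, Y = 14124875

Elasticity = 498525 · (85 / 14124875) = 3

Interpretation: for a small percentage change in X, the percentage change in Y is approximately 3.00 times as large.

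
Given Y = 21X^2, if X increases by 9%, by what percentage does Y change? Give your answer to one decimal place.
18.8%

For Y = 21X^2:
If X → X(1 + 0.09)
Then Y → Y · (1 + 0.09)^2
     = Y · 1.1881

Percentage change = ((1 + 0.09)^2 − 1) × 100% ≈ 18.8%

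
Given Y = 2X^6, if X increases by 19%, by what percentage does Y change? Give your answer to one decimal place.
184.0%

For Y = 2X^6:
If X → X(1 + 0.19)
Then Y → Y · (1 + 0.19)^6
     ≈ Y · 2.8398

Percentage change = ((1 + 0.19)^6 − 1) × 100% ≈ 184.0%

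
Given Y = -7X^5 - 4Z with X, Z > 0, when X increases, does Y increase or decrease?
Y decreases

Taking the partial derivative:
∂Y/∂X = -35X^4

∂Y/∂X = -35X^4 < 0 (assuming positive values)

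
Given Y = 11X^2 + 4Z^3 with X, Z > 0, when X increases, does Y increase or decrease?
Y increases

Taking the partial derivative:
∂Y/∂X = 22X

∂Y/∂X = 22X > 0 (assuming positive values)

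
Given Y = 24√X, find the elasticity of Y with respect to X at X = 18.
Elasticity = 1/2

Elasticity = (dY/dX) · (X/Y)

dY/dX = 12/√X
At X = 18: dY/dX = 2·√2, Y = 72·√2

Elasticity = (2·√2) · (18 / (72·√2)) = 1/2

Interpretation: for a small percentage change in X, the percentage change in Y is approximately 0.50 times as large.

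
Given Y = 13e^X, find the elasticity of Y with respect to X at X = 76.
Elasticity = 76

Elasticity = (dY/dX) · (X/Y)

dY/dX = 13·e^X
At X = 76: dY/dX = 13·e^76, Y = 13·e^76

Elasticity = (13·e^76) · (76 / (13·e^76)) = 76

Interpretation: for a small percentage change in X, the percentage change in Y is approximately 76.00 times as large.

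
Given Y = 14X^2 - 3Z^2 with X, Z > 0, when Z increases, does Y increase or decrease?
Y decreases

Taking the partial derivative:
∂Y/∂Z = -6Z

∂Y/∂Z = -6Z < 0 (assuming positive values)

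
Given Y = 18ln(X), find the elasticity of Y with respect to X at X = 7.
Elasticity = 1/ln(7) ≈ 0.5139

Elasticity = (dY/dX) · (X/Y)

dY/dX = 18/X
At X = 7: dY/dX = 18/7, Y = 18·ln(7)

Elasticity = (18/7) · (7 / (18·ln(7))) = 1/ln(7) ≈ 0.5139

Interpretation: for a small percentage change in X, the percentage change in Y is approximately 0.51 times as large.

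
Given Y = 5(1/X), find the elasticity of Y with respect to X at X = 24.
Elasticity = -1

Elasticity = (dY/dX) · (X/Y)

dY/dX = -5/X²
At X = 24: dY/dX = -5/576, Y = 5/24

Elasticity = (-5/576) · (24 / (5/24)) = -1

Interpretation: for a small percentage change in X, the percentage change in Y is approximately -1.00 times as large.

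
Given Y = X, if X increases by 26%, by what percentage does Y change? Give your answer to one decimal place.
26.0%

For Y = X:
If X → X(1 + 0.26)
Then Y → Y · (1 + 0.26)^1
     = Y · 1.2600

Percentage change = ((1 + 0.26)^1 − 1) × 100% = 26.0%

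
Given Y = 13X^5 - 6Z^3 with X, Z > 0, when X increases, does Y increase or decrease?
Y increases

Taking the partial derivative:
∂Y/∂X = 65X^4

∂Y/∂X = 65X^4 > 0 (assuming positive values)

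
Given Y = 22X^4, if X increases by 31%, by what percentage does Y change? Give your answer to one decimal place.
194.5%

For Y = 22X^4:
If X → X(1 + 0.31)
Then Y → Y · (1 + 0.31)^4
     ≈ Y · 2.9450

Percentage change = ((1 + 0.31)^4 − 1) × 100% ≈ 194.5%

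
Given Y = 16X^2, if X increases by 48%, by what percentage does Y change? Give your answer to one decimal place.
119.0%

For Y = 16X^2:
If X → X(1 + 0.48)
Then Y → Y · (1 + 0.48)^2
     = Y · 2.1904

Percentage change = ((1 + 0.48)^2 − 1) × 100% ≈ 119.0%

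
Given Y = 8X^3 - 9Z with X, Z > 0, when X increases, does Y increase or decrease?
Y increases

Taking the partial derivative:
∂Y/∂X = 24X^2

∂Y/∂X = 24X^2 > 0 (assuming positive values)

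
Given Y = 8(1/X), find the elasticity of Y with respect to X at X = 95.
Elasticity = -1

Elasticity = (dY/dX) · (X/Y)

dY/dX = -8/X²
At X = 95: dY/dX = -8/9025, Y = 8/95

Elasticity = (-8/9025) · (95 / (8/95)) = -1

Interpretation: for a small percentage change in X, the percentage change in Y is approximately -1.00 times as large.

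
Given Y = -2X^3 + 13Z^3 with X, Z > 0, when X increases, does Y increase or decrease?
Y decreases

Taking the partial derivative:
∂Y/∂X = -6X^2

∂Y/∂X = -6X^2 < 0 (assuming positive values)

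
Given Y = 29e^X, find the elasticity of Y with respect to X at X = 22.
Elasticity = 22

Elasticity = (dY/dX) · (X/Y)

dY/dX = 29·e^X
At X = 22: dY/dX = 29·e^22, Y = 29·e^22

Elasticity = (29·e^22) · (22 / (29·e^22)) = 22

Interpretation: for a small percentage change in X, the percentage change in Y is approximately 22.00 times as large.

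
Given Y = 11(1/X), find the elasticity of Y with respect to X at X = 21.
Elasticity = -1

Elasticity = (dY/dX) · (X/Y)

dY/dX = -11/X²
At X = 21: dY/dX = -11/441, Y = 11/21

Elasticity = (-11/441) · (21 / (11/21)) = -1

Interpretation: for a small percentage change in X, the percentage change in Y is approximately -1.00 times as large.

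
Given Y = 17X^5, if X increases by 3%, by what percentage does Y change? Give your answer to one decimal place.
15.9%

For Y = 17X^5:
If X → X(1 + 0.03)
Then Y → Y · (1 + 0.03)^5
     ≈ Y · 1.1593

Percentage change = ((1 + 0.03)^5 − 1) × 100% ≈ 15.9%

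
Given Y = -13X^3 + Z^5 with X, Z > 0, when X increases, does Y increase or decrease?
Y decreases

Taking the partial derivative:
∂Y/∂X = -39X^2

∂Y/∂X = -39X^2 < 0 (assuming positive values)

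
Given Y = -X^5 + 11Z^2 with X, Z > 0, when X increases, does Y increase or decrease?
Y decreases

Taking the partial derivative:
∂Y/∂X = -5X^4

∂Y/∂X = -5X^4 < 0 (assuming positive values)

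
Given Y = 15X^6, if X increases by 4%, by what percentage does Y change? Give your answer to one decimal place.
26.5%

For Y = 15X^6:
If X → X(1 + 0.04)
Then Y → Y · (1 + 0.04)^6
     ≈ Y · 1.2653

Percentage change = ((1 + 0.04)^6 − 1) × 100% ≈ 26.5%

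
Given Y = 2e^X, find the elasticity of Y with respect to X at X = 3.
Elasticity = 3

Elasticity = (dY/dX) · (X/Y)

dY/dX = 2·e^X
At X = 3: dY/dX = 2·e^3, Y = 2·e^3

Elasticity = (2·e^3) · (3 / (2·e^3)) = 3

Interpretation: for a small percentage change in X, the percentage change in Y is approximately 3.00 times as large.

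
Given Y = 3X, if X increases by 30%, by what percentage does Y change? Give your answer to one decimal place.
30.0%

For Y = 3X:
If X → X(1 + 0.3)
Then Y → Y · (1 + 0.3)^1
     = Y · 1.3000

Percentage change = ((1 + 0.3)^1 − 1) × 100% = 30.0%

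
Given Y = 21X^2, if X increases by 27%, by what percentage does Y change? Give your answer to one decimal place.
61.3%

For Y = 21X^2:
If X → X(1 + 0.27)
Then Y → Y · (1 + 0.27)^2
     = Y · 1.6129

Percentage change = ((1 + 0.27)^2 − 1) × 100% ≈ 61.3%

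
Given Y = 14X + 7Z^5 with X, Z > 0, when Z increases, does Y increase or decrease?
Y increases

Taking the partial derivative:
∂Y/∂Z = 35Z^4

∂Y/∂Z = 35Z^4 > 0 (assuming positive values)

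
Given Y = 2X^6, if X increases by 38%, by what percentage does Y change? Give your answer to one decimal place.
590.7%

For Y = 2X^6:
If X → X(1 + 0.38)
Then Y → Y · (1 + 0.38)^6
     ≈ Y · 6.9068

Percentage change = ((1 + 0.38)^6 − 1) × 100% ≈ 590.7%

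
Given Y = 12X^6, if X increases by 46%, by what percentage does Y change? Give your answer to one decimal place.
868.5%

For Y = 12X^6:
If X → X(1 + 0.46)
Then Y → Y · (1 + 0.46)^6
     ≈ Y · 9.6854

Percentage change = ((1 + 0.46)^6 − 1) × 100% ≈ 868.5%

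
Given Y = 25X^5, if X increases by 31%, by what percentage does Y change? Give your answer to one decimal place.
285.8%

For Y = 25X^5:
If X → X(1 + 0.31)
Then Y → Y · (1 + 0.31)^5
     ≈ Y · 3.8579

Percentage change = ((1 + 0.31)^5 − 1) × 100% ≈ 285.8%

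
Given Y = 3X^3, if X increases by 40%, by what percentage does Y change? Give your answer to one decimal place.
174.4%

For Y = 3X^3:
If X → X(1 + 0.4)
Then Y → Y · (1 + 0.4)^3
     = Y · 2.7440

Percentage change = ((1 + 0.4)^3 − 1) × 100% = 174.4%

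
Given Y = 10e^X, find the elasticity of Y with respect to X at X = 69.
Elasticity = 69

Elasticity = (dY/dX) · (X/Y)

dY/dX = 10·e^X
At X = 69: dY/dX = 10·e^69, Y = 10·e^69

Elasticity = (10·e^69) · (69 / (10·e^69)) = 69

Interpretation: for a small percentage change in X, the percentage change in Y is approximately 69.00 times as large.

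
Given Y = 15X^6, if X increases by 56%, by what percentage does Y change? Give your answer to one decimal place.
1341.3%

For Y = 15X^6:
If X → X(1 + 0.56)
Then Y → Y · (1 + 0.56)^6
     ≈ Y · 14.4128

Percentage change = ((1 + 0.56)^6 − 1) × 100% ≈ 1341.3%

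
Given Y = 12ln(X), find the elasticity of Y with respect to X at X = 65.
Elasticity = 1/ln(65) ≈ 0.2396

Elasticity = (dY/dX) · (X/Y)

dY/dX = 12/X
At X = 65: dY/dX = 12/65, Y = 12·ln(65)

Elasticity = (12/65) · (65 / (12·ln(65))) = 1/ln(65) ≈ 0.2396

Interpretation: for a small percentage change in X, the percentage change in Y is approximately 0.24 times as large.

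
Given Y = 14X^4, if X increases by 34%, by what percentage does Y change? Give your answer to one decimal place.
222.4%

For Y = 14X^4:
If X → X(1 + 0.34)
Then Y → Y · (1 + 0.34)^4
     ≈ Y · 3.2242

Percentage change = ((1 + 0.34)^4 − 1) × 100% ≈ 222.4%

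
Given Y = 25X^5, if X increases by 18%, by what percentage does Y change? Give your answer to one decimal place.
128.8%

For Y = 25X^5:
If X → X(1 + 0.18)
Then Y → Y · (1 + 0.18)^5
     ≈ Y · 2.2878

Percentage change = ((1 + 0.18)^5 − 1) × 100% ≈ 128.8%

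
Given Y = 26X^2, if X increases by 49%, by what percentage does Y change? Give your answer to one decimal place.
122.0%

For Y = 26X^2:
If X → X(1 + 0.49)
Then Y → Y · (1 + 0.49)^2
     = Y · 2.2201

Percentage change = ((1 + 0.49)^2 − 1) × 100% ≈ 122.0%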